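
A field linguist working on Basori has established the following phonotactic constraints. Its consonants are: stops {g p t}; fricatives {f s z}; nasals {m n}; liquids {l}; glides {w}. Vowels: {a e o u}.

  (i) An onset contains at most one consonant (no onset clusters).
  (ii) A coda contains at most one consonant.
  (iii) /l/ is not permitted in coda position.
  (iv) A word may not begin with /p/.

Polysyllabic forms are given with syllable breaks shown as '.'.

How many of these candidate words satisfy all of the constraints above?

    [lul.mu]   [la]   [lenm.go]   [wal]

[lul.mu] — violates constraint (iii): syllable 1 coda contains /l/ → ill-formed
[la] — σ1 onset /l/, coda /∅/ ok → well-formed
[lenm.go] — violates constraint (ii): syllable 1 coda /nm/ has 2 consonants (> 1) → ill-formed
[wal] — violates constraint (iii): syllable 1 coda contains /l/ → ill-formed
Well-formed: [la] → 1.

1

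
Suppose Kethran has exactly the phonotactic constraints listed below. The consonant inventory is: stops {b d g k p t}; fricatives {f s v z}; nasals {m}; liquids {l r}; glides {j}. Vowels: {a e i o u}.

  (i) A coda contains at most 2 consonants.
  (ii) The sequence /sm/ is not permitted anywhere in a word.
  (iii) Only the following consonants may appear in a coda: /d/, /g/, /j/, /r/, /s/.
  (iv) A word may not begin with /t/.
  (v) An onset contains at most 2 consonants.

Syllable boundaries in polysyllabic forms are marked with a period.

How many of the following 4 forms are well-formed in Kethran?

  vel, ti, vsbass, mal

vel — violates constraint (iii): syllable 1 coda contains /l/, which is not a licensed coda consonant → ill-formed
ti — violates constraint (iv): word begins with /t/ → ill-formed
vsbass — violates constraint (v): syllable 1 onset /vsb/ has 3 consonants (> 2) → ill-formed
mal — violates constraint (iii): syllable 1 coda contains /l/, which is not a licensed coda consonant → ill-formed
No form is well-formed → 0.

0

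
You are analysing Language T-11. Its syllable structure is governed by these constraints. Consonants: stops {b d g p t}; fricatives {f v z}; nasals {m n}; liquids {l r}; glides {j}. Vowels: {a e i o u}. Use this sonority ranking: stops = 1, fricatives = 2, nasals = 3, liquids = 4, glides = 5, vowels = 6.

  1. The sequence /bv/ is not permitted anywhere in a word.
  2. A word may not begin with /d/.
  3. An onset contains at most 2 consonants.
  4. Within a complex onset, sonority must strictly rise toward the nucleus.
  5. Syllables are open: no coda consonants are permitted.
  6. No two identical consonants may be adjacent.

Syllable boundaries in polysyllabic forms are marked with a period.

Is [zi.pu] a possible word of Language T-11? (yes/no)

[zi.pu] — σ1 onset /z/, coda /∅/ ok; σ2 onset /p/, coda /∅/ ok → permitted

yes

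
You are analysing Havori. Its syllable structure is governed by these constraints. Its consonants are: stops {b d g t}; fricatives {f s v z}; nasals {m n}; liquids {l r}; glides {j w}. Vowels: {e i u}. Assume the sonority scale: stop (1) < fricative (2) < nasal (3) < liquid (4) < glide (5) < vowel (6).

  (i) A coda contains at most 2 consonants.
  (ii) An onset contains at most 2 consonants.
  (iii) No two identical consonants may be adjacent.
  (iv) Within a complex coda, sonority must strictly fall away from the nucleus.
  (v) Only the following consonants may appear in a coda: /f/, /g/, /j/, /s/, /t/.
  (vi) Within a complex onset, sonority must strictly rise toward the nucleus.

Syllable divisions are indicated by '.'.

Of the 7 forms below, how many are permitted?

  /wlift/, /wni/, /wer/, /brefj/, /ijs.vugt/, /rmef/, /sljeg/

/wlift/ — violates constraint (vi): syllable 1 onset /wl/: /w/ (glide, 5) → /l/ (liquid, 4) does not rise → not permitted
/wni/ — violates constraint (vi): syllable 1 onset /wn/: /w/ (glide, 5) → /n/ (nasal, 3) does not rise → not permitted
/wer/ — violates constraint (v): syllable 1 coda contains /r/, which is not a licensed coda consonant → not permitted
/brefj/ — violates constraint (iv): syllable 1 coda /fj/: /f/ (fricative, 2) → /j/ (glide, 5) does not fall → not permitted
/ijs.vugt/ — violates constraint (iv): syllable 2 coda /gt/: /g/ (stop, 1) → /t/ (stop, 1) does not fall → not permitted
/rmef/ — violates constraint (vi): syllable 1 onset /rm/: /r/ (liquid, 4) → /m/ (nasal, 3) does not rise → not permitted
/sljeg/ — violates constraint (ii): syllable 1 onset /slj/ has 3 consonants (> 2) → not permitted
No form is permitted → 0.

0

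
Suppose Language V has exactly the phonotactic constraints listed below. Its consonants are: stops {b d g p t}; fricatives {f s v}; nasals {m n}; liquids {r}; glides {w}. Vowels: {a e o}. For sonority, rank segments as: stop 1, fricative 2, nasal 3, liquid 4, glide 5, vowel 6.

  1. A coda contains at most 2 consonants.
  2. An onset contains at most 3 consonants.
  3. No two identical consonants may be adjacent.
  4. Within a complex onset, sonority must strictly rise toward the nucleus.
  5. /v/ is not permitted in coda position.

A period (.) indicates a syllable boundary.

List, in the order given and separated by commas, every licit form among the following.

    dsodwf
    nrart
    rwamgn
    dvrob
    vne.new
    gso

nrart, dvrob, vne.new, gso

dsodwf — violates constraint 1: syllable 1 coda /dwf/ has 3 consonants (> 2) → illicit
nrart — σ1 onset /nr/ (3→4 rises), coda /rt/ (2C) ok → licit
rwamgn — violates constraint 1: syllable 1 coda /mgn/ has 3 consonants (> 2) → illicit
dvrob — σ1 onset /dvr/ (1→2→4 rises), coda /b/ ok → licit
vne.new — σ1 onset /vn/ (2→3 rises), coda /∅/ ok; σ2 onset /n/, coda /w/ ok → licit
gso — σ1 onset /gs/ (1→2 rises), coda /∅/ ok → licit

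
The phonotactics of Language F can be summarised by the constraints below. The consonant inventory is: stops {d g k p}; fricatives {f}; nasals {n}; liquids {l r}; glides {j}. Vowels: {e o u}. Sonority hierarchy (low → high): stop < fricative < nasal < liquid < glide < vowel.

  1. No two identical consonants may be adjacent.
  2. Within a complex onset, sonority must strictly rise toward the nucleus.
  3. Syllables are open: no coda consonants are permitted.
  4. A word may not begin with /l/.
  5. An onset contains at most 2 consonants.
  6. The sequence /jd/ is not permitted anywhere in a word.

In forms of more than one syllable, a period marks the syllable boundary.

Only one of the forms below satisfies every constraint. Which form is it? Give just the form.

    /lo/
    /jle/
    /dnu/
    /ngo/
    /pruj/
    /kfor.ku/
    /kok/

/dnu/

/lo/ — violates constraint 4: word begins with /l/ → not permitted
/jle/ — violates constraint 2: syllable 1 onset /jl/: /j/ (glide, 5) → /l/ (liquid, 4) does not rise → not permitted
/dnu/ — σ1 onset /dn/ (1→3 rises), coda /∅/ ok → permitted
/ngo/ — violates constraint 2: syllable 1 onset /ng/: /n/ (nasal, 3) → /g/ (stop, 1) does not rise → not permitted
/pruj/ — violates constraint 3: syllable 1 coda /j/ has 1 consonant (> 0) → not permitted
/kfor.ku/ — violates constraint 3: syllable 1 coda /r/ has 1 consonant (> 0) → not permitted
/kok/ — violates constraint 3: syllable 1 coda /k/ has 1 consonant (> 0) → not permitted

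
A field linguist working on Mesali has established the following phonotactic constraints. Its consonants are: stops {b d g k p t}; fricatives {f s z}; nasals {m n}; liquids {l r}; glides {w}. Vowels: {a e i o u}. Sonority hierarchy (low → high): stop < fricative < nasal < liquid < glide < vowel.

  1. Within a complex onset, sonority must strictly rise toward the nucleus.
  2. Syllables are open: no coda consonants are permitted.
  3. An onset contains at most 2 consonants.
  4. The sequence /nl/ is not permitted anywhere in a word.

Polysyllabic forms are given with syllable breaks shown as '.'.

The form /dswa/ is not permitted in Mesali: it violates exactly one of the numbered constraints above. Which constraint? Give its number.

3

/dswa/: syllable 1 onset /dsw/ has 3 consonants (> 2).
This is a violation of constraint 3: "An onset contains at most 2 consonants."
The remaining constraints (1, 2, 4) are satisfied.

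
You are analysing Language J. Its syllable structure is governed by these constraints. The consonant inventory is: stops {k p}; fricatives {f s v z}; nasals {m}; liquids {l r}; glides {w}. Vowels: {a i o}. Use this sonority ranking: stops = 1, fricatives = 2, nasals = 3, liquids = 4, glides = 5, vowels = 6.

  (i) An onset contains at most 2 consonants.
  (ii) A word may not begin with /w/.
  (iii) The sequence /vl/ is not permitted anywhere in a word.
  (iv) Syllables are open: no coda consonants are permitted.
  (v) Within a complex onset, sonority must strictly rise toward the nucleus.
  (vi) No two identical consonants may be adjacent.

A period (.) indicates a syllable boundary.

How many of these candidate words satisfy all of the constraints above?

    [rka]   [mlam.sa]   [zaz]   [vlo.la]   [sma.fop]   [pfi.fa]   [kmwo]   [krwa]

1

[rka] — violates constraint (v): syllable 1 onset /rk/: /r/ (liquid, 4) → /k/ (stop, 1) does not rise → ill-formed
[mlam.sa] — violates constraint (iv): syllable 1 coda /m/ has 1 consonant (> 0) → ill-formed
[zaz] — violates constraint (iv): syllable 1 coda /z/ has 1 consonant (> 0) → ill-formed
[vlo.la] — violates constraint (iii): contains banned sequence /vl/ → ill-formed
[sma.fop] — violates constraint (iv): syllable 2 coda /p/ has 1 consonant (> 0) → ill-formed
[pfi.fa] — σ1 onset /pf/ (1→2 rises), coda /∅/ ok; σ2 onset /f/, coda /∅/ ok → well-formed
[kmwo] — violates constraint (i): syllable 1 onset /kmw/ has 3 consonants (> 2) → ill-formed
[krwa] — violates constraint (i): syllable 1 onset /krw/ has 3 consonants (> 2) → ill-formed
Well-formed: [pfi.fa] → 1.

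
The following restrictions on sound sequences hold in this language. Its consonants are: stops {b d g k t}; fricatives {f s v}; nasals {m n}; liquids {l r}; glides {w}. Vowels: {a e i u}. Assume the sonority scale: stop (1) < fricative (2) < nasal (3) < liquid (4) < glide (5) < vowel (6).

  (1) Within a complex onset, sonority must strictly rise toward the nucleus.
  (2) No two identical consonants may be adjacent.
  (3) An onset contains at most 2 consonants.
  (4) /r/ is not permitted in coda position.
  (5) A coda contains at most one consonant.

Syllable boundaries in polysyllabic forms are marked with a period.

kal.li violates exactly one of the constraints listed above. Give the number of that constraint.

2

kal.li: adjacent identical consonants /ll/.
This is a violation of constraint 2: "No two identical consonants may be adjacent."
The remaining constraints (1, 3, 4, 5) are satisfied.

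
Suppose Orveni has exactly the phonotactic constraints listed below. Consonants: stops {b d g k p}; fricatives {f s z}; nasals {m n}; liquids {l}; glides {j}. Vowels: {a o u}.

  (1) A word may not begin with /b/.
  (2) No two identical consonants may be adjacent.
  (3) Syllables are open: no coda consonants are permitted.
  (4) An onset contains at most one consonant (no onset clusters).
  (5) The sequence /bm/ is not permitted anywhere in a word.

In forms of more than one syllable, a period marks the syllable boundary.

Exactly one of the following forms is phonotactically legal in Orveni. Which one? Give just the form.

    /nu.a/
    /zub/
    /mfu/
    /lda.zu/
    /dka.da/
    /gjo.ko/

/nu.a/ — σ1 onset /n/, coda /∅/ ok; σ2 onset /∅/, coda /∅/ ok → phonotactically legal
/zub/ — violates constraint 3: syllable 1 coda /b/ has 1 consonant (> 0) → phonotactically illegal
/mfu/ — violates constraint 4: syllable 1 onset /mf/ has 2 consonants (> 1) → phonotactically illegal
/lda.zu/ — violates constraint 4: syllable 1 onset /ld/ has 2 consonants (> 1) → phonotactically illegal
/dka.da/ — violates constraint 4: syllable 1 onset /dk/ has 2 consonants (> 1) → phonotactically illegal
/gjo.ko/ — violates constraint 4: syllable 1 onset /gj/ has 2 consonants (> 1) → phonotactically illegal

/nu.a/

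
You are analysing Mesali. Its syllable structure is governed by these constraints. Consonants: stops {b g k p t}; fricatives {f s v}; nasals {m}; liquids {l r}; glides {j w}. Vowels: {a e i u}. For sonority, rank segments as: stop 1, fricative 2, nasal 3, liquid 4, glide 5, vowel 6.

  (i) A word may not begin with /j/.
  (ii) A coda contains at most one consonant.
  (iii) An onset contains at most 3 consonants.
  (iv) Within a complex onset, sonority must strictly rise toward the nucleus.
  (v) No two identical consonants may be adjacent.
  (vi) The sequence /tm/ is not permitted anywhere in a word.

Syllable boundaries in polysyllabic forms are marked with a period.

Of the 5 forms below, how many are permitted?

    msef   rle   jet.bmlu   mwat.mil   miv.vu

msef — violates constraint (iv): syllable 1 onset /ms/: /m/ (nasal, 3) → /s/ (fricative, 2) does not rise → not permitted
rle — violates constraint (iv): syllable 1 onset /rl/: /r/ (liquid, 4) → /l/ (liquid, 4) does not rise → not permitted
jet.bmlu — violates constraint (i): word begins with /j/ → not permitted
mwat.mil — violates constraint (vi): contains banned sequence /tm/ → not permitted
miv.vu — violates constraint (v): adjacent identical consonants /vv/ → not permitted
No form is permitted → 0.

0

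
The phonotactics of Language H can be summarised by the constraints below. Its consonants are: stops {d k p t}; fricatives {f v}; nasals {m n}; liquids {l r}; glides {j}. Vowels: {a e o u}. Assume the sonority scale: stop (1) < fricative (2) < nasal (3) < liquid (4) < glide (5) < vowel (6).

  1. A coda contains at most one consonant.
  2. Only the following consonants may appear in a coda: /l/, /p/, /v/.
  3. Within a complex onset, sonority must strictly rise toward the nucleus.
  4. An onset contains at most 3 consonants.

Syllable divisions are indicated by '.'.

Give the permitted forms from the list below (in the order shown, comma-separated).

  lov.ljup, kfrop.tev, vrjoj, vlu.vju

lov.ljup, kfrop.tev, vlu.vju

lov.ljup — σ1 onset /l/, coda /v/ ok; σ2 onset /lj/ (4→5 rises), coda /p/ ok → permitted
kfrop.tev — σ1 onset /kfr/ (1→2→4 rises), coda /p/ ok; σ2 onset /t/, coda /v/ ok → permitted
vrjoj — violates constraint 2: syllable 1 coda contains /j/, which is not a licensed coda consonant → not permitted
vlu.vju — σ1 onset /vl/ (2→4 rises), coda /∅/ ok; σ2 onset /vj/ (2→5 rises), coda /∅/ ok → permitted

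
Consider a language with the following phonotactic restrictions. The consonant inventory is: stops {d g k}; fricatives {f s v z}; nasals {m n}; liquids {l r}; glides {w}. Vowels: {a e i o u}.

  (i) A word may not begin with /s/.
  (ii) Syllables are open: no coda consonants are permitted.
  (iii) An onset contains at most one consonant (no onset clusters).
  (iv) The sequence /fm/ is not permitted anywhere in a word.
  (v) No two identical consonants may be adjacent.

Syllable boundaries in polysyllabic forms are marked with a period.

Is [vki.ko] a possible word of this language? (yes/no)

[vki.ko] — violates constraint (iii): syllable 1 onset /vk/ has 2 consonants (> 1) → illicit

no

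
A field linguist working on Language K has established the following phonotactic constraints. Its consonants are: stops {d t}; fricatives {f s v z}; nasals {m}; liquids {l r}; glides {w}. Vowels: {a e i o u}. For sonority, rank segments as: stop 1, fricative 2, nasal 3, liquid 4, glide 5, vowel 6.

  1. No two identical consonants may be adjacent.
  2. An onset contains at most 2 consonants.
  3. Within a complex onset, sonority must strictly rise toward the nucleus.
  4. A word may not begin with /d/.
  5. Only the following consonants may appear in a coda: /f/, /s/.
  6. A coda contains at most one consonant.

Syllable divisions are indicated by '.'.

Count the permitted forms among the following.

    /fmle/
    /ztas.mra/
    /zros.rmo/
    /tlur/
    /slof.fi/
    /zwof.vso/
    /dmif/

0

/fmle/ — violates constraint 2: syllable 1 onset /fml/ has 3 consonants (> 2) → not permitted
/ztas.mra/ — violates constraint 3: syllable 1 onset /zt/: /z/ (fricative, 2) → /t/ (stop, 1) does not rise → not permitted
/zros.rmo/ — violates constraint 3: syllable 2 onset /rm/: /r/ (liquid, 4) → /m/ (nasal, 3) does not rise → not permitted
/tlur/ — violates constraint 5: syllable 1 coda contains /r/, which is not a licensed coda consonant → not permitted
/slof.fi/ — violates constraint 1: adjacent identical consonants /ff/ → not permitted
/zwof.vso/ — violates constraint 3: syllable 2 onset /vs/: /v/ (fricative, 2) → /s/ (fricative, 2) does not rise → not permitted
/dmif/ — violates constraint 4: word begins with /d/ → not permitted
No form is permitted → 0.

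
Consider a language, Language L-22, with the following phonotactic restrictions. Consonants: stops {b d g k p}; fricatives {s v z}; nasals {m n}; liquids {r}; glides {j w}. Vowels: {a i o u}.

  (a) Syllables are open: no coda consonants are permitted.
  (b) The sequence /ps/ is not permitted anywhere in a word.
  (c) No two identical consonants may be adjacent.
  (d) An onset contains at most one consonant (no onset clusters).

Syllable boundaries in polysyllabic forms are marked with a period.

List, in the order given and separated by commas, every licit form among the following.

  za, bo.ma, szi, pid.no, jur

za, bo.ma

za — σ1 onset /z/, coda /∅/ ok → licit
bo.ma — σ1 onset /b/, coda /∅/ ok; σ2 onset /m/, coda /∅/ ok → licit
szi — violates constraint (d): syllable 1 onset /sz/ has 2 consonants (> 1) → illicit
pid.no — violates constraint (a): syllable 1 coda /d/ has 1 consonant (> 0) → illicit
jur — violates constraint (a): syllable 1 coda /r/ has 1 consonant (> 0) → illicit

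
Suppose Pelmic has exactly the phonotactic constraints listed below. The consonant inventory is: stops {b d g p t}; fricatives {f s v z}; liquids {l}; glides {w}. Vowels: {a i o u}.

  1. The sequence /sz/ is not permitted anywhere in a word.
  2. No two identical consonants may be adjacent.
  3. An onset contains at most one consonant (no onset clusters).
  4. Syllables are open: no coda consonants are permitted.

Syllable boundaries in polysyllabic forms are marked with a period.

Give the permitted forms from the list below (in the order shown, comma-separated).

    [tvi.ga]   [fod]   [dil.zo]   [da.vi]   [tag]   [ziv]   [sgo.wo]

[da.vi]

[tvi.ga] — violates constraint 3: syllable 1 onset /tv/ has 2 consonants (> 1) → not permitted
[fod] — violates constraint 4: syllable 1 coda /d/ has 1 consonant (> 0) → not permitted
[dil.zo] — violates constraint 4: syllable 1 coda /l/ has 1 consonant (> 0) → not permitted
[da.vi] — σ1 onset /d/, coda /∅/ ok; σ2 onset /v/, coda /∅/ ok → permitted
[tag] — violates constraint 4: syllable 1 coda /g/ has 1 consonant (> 0) → not permitted
[ziv] — violates constraint 4: syllable 1 coda /v/ has 1 consonant (> 0) → not permitted
[sgo.wo] — violates constraint 3: syllable 1 onset /sg/ has 2 consonants (> 1) → not permitted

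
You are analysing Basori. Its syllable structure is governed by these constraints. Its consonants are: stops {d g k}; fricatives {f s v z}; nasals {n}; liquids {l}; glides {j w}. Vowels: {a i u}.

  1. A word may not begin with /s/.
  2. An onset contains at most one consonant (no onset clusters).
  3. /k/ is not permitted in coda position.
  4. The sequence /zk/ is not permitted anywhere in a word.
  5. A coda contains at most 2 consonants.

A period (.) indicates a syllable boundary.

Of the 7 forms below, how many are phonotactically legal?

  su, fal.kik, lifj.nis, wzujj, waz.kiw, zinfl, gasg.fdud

1

su — violates constraint 1: word begins with /s/ → phonotactically illegal
fal.kik — violates constraint 3: syllable 2 coda contains /k/ → phonotactically illegal
lifj.nis — σ1 onset /l/, coda /fj/ (2C) ok; σ2 onset /n/, coda /s/ ok → phonotactically legal
wzujj — violates constraint 2: syllable 1 onset /wz/ has 2 consonants (> 1) → phonotactically illegal
waz.kiw — violates constraint 4: contains banned sequence /zk/ → phonotactically illegal
zinfl — violates constraint 5: syllable 1 coda /nfl/ has 3 consonants (> 2) → phonotactically illegal
gasg.fdud — violates constraint 2: syllable 2 onset /fd/ has 2 consonants (> 1) → phonotactically illegal
Phonotactically legal: lifj.nis → 1.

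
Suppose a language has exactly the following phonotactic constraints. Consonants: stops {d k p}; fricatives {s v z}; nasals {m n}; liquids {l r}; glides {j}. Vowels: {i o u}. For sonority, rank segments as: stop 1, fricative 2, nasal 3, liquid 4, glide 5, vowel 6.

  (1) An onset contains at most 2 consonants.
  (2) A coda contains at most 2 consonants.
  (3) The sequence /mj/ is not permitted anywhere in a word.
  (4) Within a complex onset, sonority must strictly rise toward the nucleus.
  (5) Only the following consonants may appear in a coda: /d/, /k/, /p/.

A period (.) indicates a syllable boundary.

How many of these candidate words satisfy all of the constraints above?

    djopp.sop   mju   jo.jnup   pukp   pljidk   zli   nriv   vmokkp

djopp.sop — σ1 onset /dj/ (1→5 rises), coda /pp/ (2C) ok; σ2 onset /s/, coda /p/ ok → well-formed
mju — violates constraint 3: contains banned sequence /mj/ → ill-formed
jo.jnup — violates constraint 4: syllable 2 onset /jn/: /j/ (glide, 5) → /n/ (nasal, 3) does not rise → ill-formed
pukp — σ1 onset /p/, coda /kp/ (2C) ok → well-formed
pljidk — violates constraint 1: syllable 1 onset /plj/ has 3 consonants (> 2) → ill-formed
zli — σ1 onset /zl/ (2→4 rises), coda /∅/ ok → well-formed
nriv — violates constraint 5: syllable 1 coda contains /v/, which is not a licensed coda consonant → ill-formed
vmokkp — violates constraint 2: syllable 1 coda /kkp/ has 3 consonants (> 2) → ill-formed
Well-formed: djopp.sop, pukp, zli → 3.

3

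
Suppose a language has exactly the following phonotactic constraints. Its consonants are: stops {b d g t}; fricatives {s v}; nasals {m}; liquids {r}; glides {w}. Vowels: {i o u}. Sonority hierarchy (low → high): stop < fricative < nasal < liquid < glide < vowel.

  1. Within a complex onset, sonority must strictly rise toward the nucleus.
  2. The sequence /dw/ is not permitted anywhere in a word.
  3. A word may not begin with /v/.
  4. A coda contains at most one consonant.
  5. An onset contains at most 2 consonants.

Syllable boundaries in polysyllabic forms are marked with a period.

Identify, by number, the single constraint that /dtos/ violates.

/dtos/: syllable 1 onset /dt/: /d/ (stop, 1) → /t/ (stop, 1) does not rise.
This is a violation of constraint 1: "Within a complex onset, sonority must strictly rise toward the nucleus."
The remaining constraints (2, 3, 4, 5) are satisfied.

1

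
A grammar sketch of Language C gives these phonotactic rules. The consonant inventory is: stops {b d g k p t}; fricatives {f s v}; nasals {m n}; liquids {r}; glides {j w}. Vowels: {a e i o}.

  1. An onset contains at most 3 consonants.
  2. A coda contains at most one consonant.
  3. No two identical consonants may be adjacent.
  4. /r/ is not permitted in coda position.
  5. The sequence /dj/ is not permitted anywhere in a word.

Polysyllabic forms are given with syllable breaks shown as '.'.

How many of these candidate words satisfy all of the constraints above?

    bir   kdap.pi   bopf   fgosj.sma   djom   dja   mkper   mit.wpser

0

bir — violates constraint 4: syllable 1 coda contains /r/ → illicit
kdap.pi — violates constraint 3: adjacent identical consonants /pp/ → illicit
bopf — violates constraint 2: syllable 1 coda /pf/ has 2 consonants (> 1) → illicit
fgosj.sma — violates constraint 2: syllable 1 coda /sj/ has 2 consonants (> 1) → illicit
djom — violates constraint 5: contains banned sequence /dj/ → illicit
dja — violates constraint 5: contains banned sequence /dj/ → illicit
mkper — violates constraint 4: syllable 1 coda contains /r/ → illicit
mit.wpser — violates constraint 4: syllable 2 coda contains /r/ → illicit
No form is licit → 0.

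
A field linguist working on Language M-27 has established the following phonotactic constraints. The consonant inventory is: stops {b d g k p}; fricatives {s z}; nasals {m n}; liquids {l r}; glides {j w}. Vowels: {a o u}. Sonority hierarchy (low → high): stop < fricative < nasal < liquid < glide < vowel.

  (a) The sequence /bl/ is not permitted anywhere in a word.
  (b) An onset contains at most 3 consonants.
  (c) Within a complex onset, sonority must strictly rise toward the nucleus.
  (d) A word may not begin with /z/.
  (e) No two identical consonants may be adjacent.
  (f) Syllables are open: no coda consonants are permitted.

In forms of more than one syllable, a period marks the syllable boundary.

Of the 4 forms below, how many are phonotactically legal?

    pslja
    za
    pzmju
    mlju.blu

0

pslja — violates constraint (b): syllable 1 onset /pslj/ has 4 consonants (> 3) → phonotactically illegal
za — violates constraint (d): word begins with /z/ → phonotactically illegal
pzmju — violates constraint (b): syllable 1 onset /pzmj/ has 4 consonants (> 3) → phonotactically illegal
mlju.blu — violates constraint (a): contains banned sequence /bl/ → phonotactically illegal
No form is phonotactically legal → 0.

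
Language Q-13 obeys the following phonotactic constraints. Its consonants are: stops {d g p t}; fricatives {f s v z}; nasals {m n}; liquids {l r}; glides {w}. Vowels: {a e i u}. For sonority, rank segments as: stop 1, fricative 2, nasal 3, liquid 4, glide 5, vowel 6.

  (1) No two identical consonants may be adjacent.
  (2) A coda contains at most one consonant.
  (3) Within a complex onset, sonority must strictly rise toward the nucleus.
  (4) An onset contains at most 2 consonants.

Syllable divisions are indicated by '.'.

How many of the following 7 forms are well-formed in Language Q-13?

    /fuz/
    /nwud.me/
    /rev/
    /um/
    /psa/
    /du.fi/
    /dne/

7

/fuz/ — σ1 onset /f/, coda /z/ ok → well-formed
/nwud.me/ — σ1 onset /nw/ (3→5 rises), coda /d/ ok; σ2 onset /m/, coda /∅/ ok → well-formed
/rev/ — σ1 onset /r/, coda /v/ ok → well-formed
/um/ — σ1 onset /∅/, coda /m/ ok → well-formed
/psa/ — σ1 onset /ps/ (1→2 rises), coda /∅/ ok → well-formed
/du.fi/ — σ1 onset /d/, coda /∅/ ok; σ2 onset /f/, coda /∅/ ok → well-formed
/dne/ — σ1 onset /dn/ (1→3 rises), coda /∅/ ok → well-formed
Well-formed: /fuz/, /nwud.me/, /rev/, /um/, /psa/, /du.fi/, /dne/ → 7.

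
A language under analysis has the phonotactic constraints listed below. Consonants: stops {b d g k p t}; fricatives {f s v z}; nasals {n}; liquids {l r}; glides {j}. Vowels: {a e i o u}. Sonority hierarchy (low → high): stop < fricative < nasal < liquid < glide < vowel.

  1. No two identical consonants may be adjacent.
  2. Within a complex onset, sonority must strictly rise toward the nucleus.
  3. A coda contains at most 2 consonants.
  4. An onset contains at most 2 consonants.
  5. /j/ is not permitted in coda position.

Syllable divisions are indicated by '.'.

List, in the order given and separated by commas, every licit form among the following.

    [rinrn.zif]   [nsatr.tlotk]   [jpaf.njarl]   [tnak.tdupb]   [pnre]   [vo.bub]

[rinrn.zif] — violates constraint 3: syllable 1 coda /nrn/ has 3 consonants (> 2) → illicit
[nsatr.tlotk] — violates constraint 2: syllable 1 onset /ns/: /n/ (nasal, 3) → /s/ (fricative, 2) does not rise → illicit
[jpaf.njarl] — violates constraint 2: syllable 1 onset /jp/: /j/ (glide, 5) → /p/ (stop, 1) does not rise → illicit
[tnak.tdupb] — violates constraint 2: syllable 2 onset /td/: /t/ (stop, 1) → /d/ (stop, 1) does not rise → illicit
[pnre] — violates constraint 4: syllable 1 onset /pnr/ has 3 consonants (> 2) → illicit
[vo.bub] — σ1 onset /v/, coda /∅/ ok; σ2 onset /b/, coda /b/ ok → licit

[vo.bub]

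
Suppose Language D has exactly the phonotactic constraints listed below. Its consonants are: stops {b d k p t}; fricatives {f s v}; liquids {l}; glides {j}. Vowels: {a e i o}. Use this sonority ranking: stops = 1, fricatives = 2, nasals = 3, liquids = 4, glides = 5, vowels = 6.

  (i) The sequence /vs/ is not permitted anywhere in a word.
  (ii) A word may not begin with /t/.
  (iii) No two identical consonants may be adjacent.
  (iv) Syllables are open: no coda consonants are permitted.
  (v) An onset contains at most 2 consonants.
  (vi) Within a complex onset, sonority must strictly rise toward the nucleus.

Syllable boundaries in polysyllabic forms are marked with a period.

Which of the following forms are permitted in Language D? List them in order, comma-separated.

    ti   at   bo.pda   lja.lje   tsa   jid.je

ti — violates constraint (ii): word begins with /t/ → not permitted
at — violates constraint (iv): syllable 1 coda /t/ has 1 consonant (> 0) → not permitted
bo.pda — violates constraint (vi): syllable 2 onset /pd/: /p/ (stop, 1) → /d/ (stop, 1) does not rise → not permitted
lja.lje — σ1 onset /lj/ (4→5 rises), coda /∅/ ok; σ2 onset /lj/ (4→5 rises), coda /∅/ ok → permitted
tsa — violates constraint (ii): word begins with /t/ → not permitted
jid.je — violates constraint (iv): syllable 1 coda /d/ has 1 consonant (> 0) → not permitted

lja.lje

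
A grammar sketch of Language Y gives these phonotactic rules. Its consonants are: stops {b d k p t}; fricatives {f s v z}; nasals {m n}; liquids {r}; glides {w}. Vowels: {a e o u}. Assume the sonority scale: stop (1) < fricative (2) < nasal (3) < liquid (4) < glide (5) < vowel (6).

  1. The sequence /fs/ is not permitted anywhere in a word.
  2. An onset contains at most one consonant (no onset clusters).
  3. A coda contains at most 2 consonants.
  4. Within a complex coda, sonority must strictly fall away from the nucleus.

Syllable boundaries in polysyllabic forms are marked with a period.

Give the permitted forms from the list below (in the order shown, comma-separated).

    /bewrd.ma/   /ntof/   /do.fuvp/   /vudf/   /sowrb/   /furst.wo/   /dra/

/do.fuvp/

/bewrd.ma/ — violates constraint 3: syllable 1 coda /wrd/ has 3 consonants (> 2) → not permitted
/ntof/ — violates constraint 2: syllable 1 onset /nt/ has 2 consonants (> 1) → not permitted
/do.fuvp/ — σ1 onset /d/, coda /∅/ ok; σ2 onset /f/, coda /vp/ (2→1 falls) ok → permitted
/vudf/ — violates constraint 4: syllable 1 coda /df/: /d/ (stop, 1) → /f/ (fricative, 2) does not fall → not permitted
/sowrb/ — violates constraint 3: syllable 1 coda /wrb/ has 3 consonants (> 2) → not permitted
/furst.wo/ — violates constraint 3: syllable 1 coda /rst/ has 3 consonants (> 2) → not permitted
/dra/ — violates constraint 2: syllable 1 onset /dr/ has 2 consonants (> 1) → not permitted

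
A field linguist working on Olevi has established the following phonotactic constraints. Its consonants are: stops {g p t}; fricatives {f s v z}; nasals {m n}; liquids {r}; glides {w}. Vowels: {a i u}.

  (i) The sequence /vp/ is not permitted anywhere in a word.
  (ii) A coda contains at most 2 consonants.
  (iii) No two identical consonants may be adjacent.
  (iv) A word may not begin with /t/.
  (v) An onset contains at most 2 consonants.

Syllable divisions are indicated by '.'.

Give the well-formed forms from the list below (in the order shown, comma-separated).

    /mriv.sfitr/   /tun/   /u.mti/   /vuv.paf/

/mriv.sfitr/, /u.mti/

/mriv.sfitr/ — σ1 onset /mr/ (2C), coda /v/ ok; σ2 onset /sf/ (2C), coda /tr/ (2C) ok → well-formed
/tun/ — violates constraint (iv): word begins with /t/ → ill-formed
/u.mti/ — σ1 onset /∅/, coda /∅/ ok; σ2 onset /mt/ (2C), coda /∅/ ok → well-formed
/vuv.paf/ — violates constraint (i): contains banned sequence /vp/ → ill-formed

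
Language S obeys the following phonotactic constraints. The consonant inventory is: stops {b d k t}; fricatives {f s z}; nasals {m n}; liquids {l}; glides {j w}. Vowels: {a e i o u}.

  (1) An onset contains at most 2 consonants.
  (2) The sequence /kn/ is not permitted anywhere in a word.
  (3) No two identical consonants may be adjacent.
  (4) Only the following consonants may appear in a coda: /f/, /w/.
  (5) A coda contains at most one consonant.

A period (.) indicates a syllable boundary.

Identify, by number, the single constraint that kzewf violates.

kzewf: syllable 1 coda /wf/ has 2 consonants (> 1).
This is a violation of constraint 5: "A coda contains at most one consonant."
The remaining constraints (1, 2, 3, 4) are satisfied.

5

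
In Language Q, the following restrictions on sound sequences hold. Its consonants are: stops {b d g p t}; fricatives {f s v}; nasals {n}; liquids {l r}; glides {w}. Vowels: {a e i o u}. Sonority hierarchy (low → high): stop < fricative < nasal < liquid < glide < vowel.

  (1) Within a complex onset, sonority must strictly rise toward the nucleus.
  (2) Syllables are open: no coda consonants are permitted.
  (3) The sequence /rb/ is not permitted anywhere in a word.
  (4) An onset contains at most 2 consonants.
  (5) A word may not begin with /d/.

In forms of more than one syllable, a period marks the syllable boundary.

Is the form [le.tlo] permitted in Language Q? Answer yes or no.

yes

[le.tlo] — σ1 onset /l/, coda /∅/ ok; σ2 onset /tl/ (1→4 rises), coda /∅/ ok → permitted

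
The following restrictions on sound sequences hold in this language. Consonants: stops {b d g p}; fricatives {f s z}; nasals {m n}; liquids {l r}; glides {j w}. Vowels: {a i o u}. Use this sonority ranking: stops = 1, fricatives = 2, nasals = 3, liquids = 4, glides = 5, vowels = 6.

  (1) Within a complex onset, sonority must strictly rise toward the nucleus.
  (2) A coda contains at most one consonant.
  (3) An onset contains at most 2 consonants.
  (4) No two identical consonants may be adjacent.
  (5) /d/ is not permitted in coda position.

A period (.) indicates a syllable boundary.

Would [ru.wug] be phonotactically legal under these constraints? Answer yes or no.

[ru.wug] — σ1 onset /r/, coda /∅/ ok; σ2 onset /w/, coda /g/ ok → phonotactically legal

yes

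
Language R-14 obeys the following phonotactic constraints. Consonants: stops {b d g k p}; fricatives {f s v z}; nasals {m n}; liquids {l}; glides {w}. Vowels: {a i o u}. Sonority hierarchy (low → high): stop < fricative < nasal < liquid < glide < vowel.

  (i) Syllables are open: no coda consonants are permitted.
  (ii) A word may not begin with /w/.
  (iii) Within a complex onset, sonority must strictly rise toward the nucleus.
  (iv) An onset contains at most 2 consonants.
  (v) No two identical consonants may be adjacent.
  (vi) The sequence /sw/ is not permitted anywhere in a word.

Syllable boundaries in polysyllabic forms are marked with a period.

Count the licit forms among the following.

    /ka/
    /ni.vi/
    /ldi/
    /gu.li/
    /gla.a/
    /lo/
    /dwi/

6

/ka/ — σ1 onset /k/, coda /∅/ ok → licit
/ni.vi/ — σ1 onset /n/, coda /∅/ ok; σ2 onset /v/, coda /∅/ ok → licit
/ldi/ — violates constraint (iii): syllable 1 onset /ld/: /l/ (liquid, 4) → /d/ (stop, 1) does not rise → illicit
/gu.li/ — σ1 onset /g/, coda /∅/ ok; σ2 onset /l/, coda /∅/ ok → licit
/gla.a/ — σ1 onset /gl/ (1→4 rises), coda /∅/ ok; σ2 onset /∅/, coda /∅/ ok → licit
/lo/ — σ1 onset /l/, coda /∅/ ok → licit
/dwi/ — σ1 onset /dw/ (1→5 rises), coda /∅/ ok → licit
Licit: /ka/, /ni.vi/, /gu.li/, /gla.a/, /lo/, /dwi/ → 6.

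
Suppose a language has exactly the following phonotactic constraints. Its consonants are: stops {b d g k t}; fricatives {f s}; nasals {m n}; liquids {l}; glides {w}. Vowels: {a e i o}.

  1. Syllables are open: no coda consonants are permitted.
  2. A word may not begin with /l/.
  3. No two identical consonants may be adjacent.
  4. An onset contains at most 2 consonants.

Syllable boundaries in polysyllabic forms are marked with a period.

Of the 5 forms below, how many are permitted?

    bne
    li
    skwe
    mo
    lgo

2

bne — σ1 onset /bn/ (2C), coda /∅/ ok → permitted
li — violates constraint 2: word begins with /l/ → not permitted
skwe — violates constraint 4: syllable 1 onset /skw/ has 3 consonants (> 2) → not permitted
mo — σ1 onset /m/, coda /∅/ ok → permitted
lgo — violates constraint 2: word begins with /l/ → not permitted
Permitted: bne, mo → 2.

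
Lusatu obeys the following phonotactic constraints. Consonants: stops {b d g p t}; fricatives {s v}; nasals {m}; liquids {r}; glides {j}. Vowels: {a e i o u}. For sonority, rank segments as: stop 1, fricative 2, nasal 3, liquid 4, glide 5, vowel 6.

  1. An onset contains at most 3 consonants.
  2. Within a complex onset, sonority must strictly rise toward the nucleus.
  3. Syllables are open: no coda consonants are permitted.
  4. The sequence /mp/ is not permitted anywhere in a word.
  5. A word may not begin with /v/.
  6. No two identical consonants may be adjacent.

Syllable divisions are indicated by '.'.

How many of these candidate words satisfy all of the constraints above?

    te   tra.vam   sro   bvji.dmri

te — σ1 onset /t/, coda /∅/ ok → phonotactically legal
tra.vam — violates constraint 3: syllable 2 coda /m/ has 1 consonant (> 0) → phonotactically illegal
sro — σ1 onset /sr/ (2→4 rises), coda /∅/ ok → phonotactically legal
bvji.dmri — σ1 onset /bvj/ (1→2→5 rises), coda /∅/ ok; σ2 onset /dmr/ (1→3→4 rises), coda /∅/ ok → phonotactically legal
Phonotactically legal: te, sro, bvji.dmri → 3.

3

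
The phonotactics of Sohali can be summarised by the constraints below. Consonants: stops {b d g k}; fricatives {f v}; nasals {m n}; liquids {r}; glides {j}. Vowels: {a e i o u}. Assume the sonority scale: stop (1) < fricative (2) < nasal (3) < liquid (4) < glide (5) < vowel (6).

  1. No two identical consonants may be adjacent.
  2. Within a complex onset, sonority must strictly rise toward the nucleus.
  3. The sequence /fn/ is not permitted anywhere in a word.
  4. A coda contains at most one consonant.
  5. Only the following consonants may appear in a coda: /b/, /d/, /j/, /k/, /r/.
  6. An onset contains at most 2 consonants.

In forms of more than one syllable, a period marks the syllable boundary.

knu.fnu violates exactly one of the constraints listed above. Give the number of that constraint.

3

knu.fnu: contains banned sequence /fn/.
This is a violation of constraint 3: "The sequence /fn/ is not permitted anywhere in a word."
The remaining constraints (1, 2, 4, 5, 6) are satisfied.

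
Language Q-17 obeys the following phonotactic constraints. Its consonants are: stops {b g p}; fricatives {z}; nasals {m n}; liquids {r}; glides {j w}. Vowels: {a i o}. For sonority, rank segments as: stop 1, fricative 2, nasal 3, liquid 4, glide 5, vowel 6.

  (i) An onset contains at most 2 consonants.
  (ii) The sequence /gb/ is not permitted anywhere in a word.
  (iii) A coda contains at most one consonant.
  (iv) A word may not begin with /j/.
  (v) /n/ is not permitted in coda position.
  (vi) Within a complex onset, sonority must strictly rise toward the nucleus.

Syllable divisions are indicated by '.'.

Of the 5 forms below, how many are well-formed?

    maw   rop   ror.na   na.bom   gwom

maw — σ1 onset /m/, coda /w/ ok → well-formed
rop — σ1 onset /r/, coda /p/ ok → well-formed
ror.na — σ1 onset /r/, coda /r/ ok; σ2 onset /n/, coda /∅/ ok → well-formed
na.bom — σ1 onset /n/, coda /∅/ ok; σ2 onset /b/, coda /m/ ok → well-formed
gwom — σ1 onset /gw/ (1→5 rises), coda /m/ ok → well-formed
Well-formed: maw, rop, ror.na, na.bom, gwom → 5.

5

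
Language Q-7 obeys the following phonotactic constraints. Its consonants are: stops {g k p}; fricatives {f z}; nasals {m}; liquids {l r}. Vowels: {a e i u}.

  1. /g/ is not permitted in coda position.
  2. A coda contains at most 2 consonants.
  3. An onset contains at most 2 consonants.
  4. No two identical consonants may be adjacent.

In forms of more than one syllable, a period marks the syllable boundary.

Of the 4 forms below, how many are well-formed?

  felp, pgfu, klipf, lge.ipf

3

felp — σ1 onset /f/, coda /lp/ (2C) ok → well-formed
pgfu — violates constraint 3: syllable 1 onset /pgf/ has 3 consonants (> 2) → ill-formed
klipf — σ1 onset /kl/ (2C), coda /pf/ (2C) ok → well-formed
lge.ipf — σ1 onset /lg/ (2C), coda /∅/ ok; σ2 onset /∅/, coda /pf/ (2C) ok → well-formed
Well-formed: felp, klipf, lge.ipf → 3.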